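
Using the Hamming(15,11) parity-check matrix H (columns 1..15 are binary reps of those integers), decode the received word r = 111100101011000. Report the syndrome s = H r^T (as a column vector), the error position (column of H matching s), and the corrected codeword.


s = (1, 1, 0, 1)^T, error position = 13, corrected codeword c = 111100101011100

Compute s = H r^T mod 2 one row at a time:
  s_1 = 0 + 1 + 0 + 1 + 1 + 0 + 0 + 0 = 3 ≡ 1 (mod 2).
  s_2 = 1 + 0 + 0 + 1 + 1 + 0 + 0 + 0 = 3 ≡ 1 (mod 2).
  s_3 = 1 + 1 + 0 + 1 + 0 + 1 + 0 + 0 = 4 ≡ 0 (mod 2).
  s_4 = 1 + 1 + 0 + 1 + 1 + 1 + 0 + 0 = 5 ≡ 1 (mod 2).
s = (1, 1, 0, 1)^T — this equals column 13 of H (binary 1101), so error is at position 13.
Correct: flip bit 13 of r = 111100101011000 to get c = 111100101011100.


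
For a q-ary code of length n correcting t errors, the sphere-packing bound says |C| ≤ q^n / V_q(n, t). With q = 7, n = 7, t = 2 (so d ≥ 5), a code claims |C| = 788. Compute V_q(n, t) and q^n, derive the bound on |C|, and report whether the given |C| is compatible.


V_q(n, t) = 799, q^n = 823543, Hamming bound = 1030, |C| = 788 ≤ bound (satisfied).

Step 1: Compute V_q(n, t) = Σ_{j=0}^2 C(n, j) (q−1)^j.
  j = 0: C(7,0)·(6)^0 = 1·1 = 1.
  j = 1: C(7,1)·(6)^1 = 7·6 = 42.
  j = 2: C(7,2)·(6)^2 = 21·36 = 756.
  V_q(n, t) = 1 + 42 + 756 = 799.
Step 2: q^n = 7^7 = 823543.
Step 3: Hamming bound ⌊q^n / V_q(n,t)⌋ = ⌊823543/799⌋ = 1030.
Step 4: Compare |C| = 788 to 1030: satisfied.
The claimed |C| lies below the Hamming bound.


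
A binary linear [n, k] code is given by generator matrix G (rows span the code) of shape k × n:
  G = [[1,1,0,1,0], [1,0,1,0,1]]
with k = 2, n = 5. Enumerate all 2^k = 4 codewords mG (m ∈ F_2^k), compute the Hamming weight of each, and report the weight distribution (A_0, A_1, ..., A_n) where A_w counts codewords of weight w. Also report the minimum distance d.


Weight distribution: A_0 = 1, A_3 = 2, A_4 = 1. Minimum distance d = 3.

Enumerate all 2^2 = 4 messages m ∈ F_2^2.
For each, compute codeword c = mG in F_2^5, then tally its weight.
  m = 00 → c = 00000, weight = 0.
  m = 10 → c = 11010, weight = 3.
  m = 01 → c = 10101, weight = 3.
  m = 11 → c = 01111, weight = 4.
Tally weights:
  weight 0: 1 codewords.
  weight 3: 2 codewords.
  weight 4: 1 codewords.
Minimum distance d = smallest w > 0 with A_w > 0 = 3.
Sanity: Σ A_w = 4 = 2^2 = 4 ✓.


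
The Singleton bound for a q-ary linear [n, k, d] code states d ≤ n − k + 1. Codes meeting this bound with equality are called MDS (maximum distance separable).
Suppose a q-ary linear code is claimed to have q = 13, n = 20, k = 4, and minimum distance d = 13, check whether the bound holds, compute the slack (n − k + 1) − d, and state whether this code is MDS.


Singleton RHS = n − k + 1 = 17, slack = 4, bound satisfied, not MDS.

Singleton bound: d ≤ n − k + 1.
Here n = 20, k = 4, so n − k + 1 = 17.
Given d = 13, check d ≤ 17: YES.
Slack = (n − k + 1) − d = 4.
The code is NOT MDS (slack = 4 > 0).
Description: the claimed parameters are [20, 4, 13]_13; such a code would be non-MDS.


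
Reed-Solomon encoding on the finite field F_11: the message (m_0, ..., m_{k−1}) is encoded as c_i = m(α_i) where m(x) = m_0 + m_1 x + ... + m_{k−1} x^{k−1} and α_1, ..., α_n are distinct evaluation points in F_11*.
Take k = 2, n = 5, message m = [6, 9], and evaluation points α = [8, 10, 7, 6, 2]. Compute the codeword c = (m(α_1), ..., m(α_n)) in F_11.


c = [1, 8, 3, 5, 2]

Message polynomial: m(x) = 6 + 9·x (mod 11).
For each evaluation point α_i, compute m(α_i) mod 11:
  α_1 = 8: Horner steps 9 → 1, so m(8) = 1.
  α_2 = 10: Horner steps 9 → 8, so m(10) = 8.
  α_3 = 7: Horner steps 9 → 3, so m(7) = 3.
  α_4 = 6: Horner steps 9 → 5, so m(6) = 5.
  α_5 = 2: Horner steps 9 → 2, so m(2) = 2.
Codeword c = [1, 8, 3, 5, 2] ∈ F_11^5.


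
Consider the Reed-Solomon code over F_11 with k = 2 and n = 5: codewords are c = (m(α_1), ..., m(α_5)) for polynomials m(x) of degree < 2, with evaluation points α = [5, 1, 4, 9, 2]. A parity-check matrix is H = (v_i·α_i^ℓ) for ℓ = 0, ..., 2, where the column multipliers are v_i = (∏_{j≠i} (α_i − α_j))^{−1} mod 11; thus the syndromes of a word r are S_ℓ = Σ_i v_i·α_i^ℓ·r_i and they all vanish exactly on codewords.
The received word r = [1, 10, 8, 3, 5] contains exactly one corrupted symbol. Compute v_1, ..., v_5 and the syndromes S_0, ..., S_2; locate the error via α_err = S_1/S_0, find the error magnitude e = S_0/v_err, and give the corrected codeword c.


S = (3, 1, 4), error at position 3, error magnitude e = 2, c = [1, 10, 6, 3, 5].

Step 1: column multipliers v_i = (∏_{j≠i}(α_i − α_j))^{−1} mod 11.
  i = 1 (α = 5): (5−1)(5−4)(5−9)(5−2) = 4·1·(−4)·3 = −48 ≡ 7, so v_1 = 7^{−1} = 8 (mod 11).
  i = 2 (α = 1): (1−5)(1−4)(1−9)(1−2) = (−4)·(−3)·(−8)·(−1) = 96 ≡ 8, so v_2 = 8^{−1} = 7 (mod 11).
  i = 3 (α = 4): (4−5)(4−1)(4−9)(4−2) = (−1)·3·(−5)·2 = 30 ≡ 8, so v_3 = 8^{−1} = 7 (mod 11).
  i = 4 (α = 9): (9−5)(9−1)(9−4)(9−2) = 4·8·5·7 = 1120 ≡ 9, so v_4 = 9^{−1} = 5 (mod 11).
  i = 5 (α = 2): (2−5)(2−1)(2−4)(2−9) = (−3)·1·(−2)·(−7) = −42 ≡ 2, so v_5 = 2^{−1} = 6 (mod 11).
  v = [8, 7, 7, 5, 6].
Step 2: syndromes of r = [1, 10, 8, 3, 5] (all sums mod 11).
  S_0 = Σ v_i r_i = 8·1 + 7·10 + 7·8 + 5·3 + 6·5 = 179 ≡ 3.
  S_1 = Σ v_i α_i r_i = 8·5·1 + 7·1·10 + 7·4·8 + 5·9·3 + 6·2·5 = 529 ≡ 1.
  α_i^2 mod 11 = [3, 1, 5, 4, 4].
  S_2 = Σ v_i α_i^2 r_i = 8·3·1 + 7·1·10 + 7·5·8 + 5·4·3 + 6·4·5 = 554 ≡ 4.
  S = (3, 1, 4) ≠ 0, so r is not a codeword (an error is present).
Step 3: locate the error. For a single error e at position i, S_ℓ = v_i·e·α_i^ℓ, so α_err = S_1/S_0.
  S_0^{−1} = 3^{−1} = 4 (mod 11), so α_err = 1·4 = 4 ≡ 4 = α_3. Error position i = 3.
  Consistency check: S_2/S_1 = 4·1 = 4 ≡ 4 = α_err ✓ (single-error assumption holds).
Step 4: error magnitude e = S_0/v_3 = S_0·∏_{j≠3}(α_3 − α_j) = 3·8 = 24 ≡ 2 (mod 11).
Step 5: correct position 3: c_3 = r_3 − e = 8 − 2 ≡ 6 (mod 11). Hence c = [1, 10, 6, 3, 5].
  Check: interpolating c through the α_i gives m(x) = 4 + 6·x (degree < 2) with m(α_i) = c_i for every i, so c is indeed a codeword.


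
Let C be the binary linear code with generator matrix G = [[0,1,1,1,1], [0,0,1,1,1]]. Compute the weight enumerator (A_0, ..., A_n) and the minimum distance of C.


Weight distribution: A_0 = 1, A_1 = 1, A_3 = 1, A_4 = 1. Minimum distance d = 1.

Enumerate all 2^2 = 4 messages m ∈ F_2^2.
For each, compute codeword c = mG in F_2^5, then tally its weight.
  m = 00 → c = 00000, weight = 0.
  m = 10 → c = 01111, weight = 4.
  m = 01 → c = 00111, weight = 3.
  m = 11 → c = 01000, weight = 1.
Tally weights:
  weight 0: 1 codewords.
  weight 1: 1 codewords.
  weight 3: 1 codewords.
  weight 4: 1 codewords.
Minimum distance d = smallest w > 0 with A_w > 0 = 1.
Sanity: Σ A_w = 4 = 2^2 = 4 ✓.


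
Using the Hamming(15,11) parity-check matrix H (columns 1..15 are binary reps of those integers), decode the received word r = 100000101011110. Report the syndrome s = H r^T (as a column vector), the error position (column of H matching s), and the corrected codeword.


s = (1, 0, 1, 1)^T, error position = 11, corrected codeword c = 100000101001110

Compute s = H r^T mod 2 one row at a time:
  s_1 = 0 + 1 + 0 + 1 + 1 + 1 + 1 + 0 = 5 ≡ 1 (mod 2).
  s_2 = 0 + 0 + 0 + 1 + 1 + 1 + 1 + 0 = 4 ≡ 0 (mod 2).
  s_3 = 0 + 0 + 0 + 1 + 0 + 1 + 1 + 0 = 3 ≡ 1 (mod 2).
  s_4 = 1 + 0 + 0 + 1 + 1 + 1 + 1 + 0 = 5 ≡ 1 (mod 2).
s = (1, 0, 1, 1)^T — this equals column 11 of H (binary 1011), so error is at position 11.
Correct: flip bit 11 of r = 100000101011110 to get c = 100000101001110.


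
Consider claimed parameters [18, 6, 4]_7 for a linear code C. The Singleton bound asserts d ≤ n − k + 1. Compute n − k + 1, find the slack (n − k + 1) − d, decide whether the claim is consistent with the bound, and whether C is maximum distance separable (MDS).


Singleton RHS = n − k + 1 = 13, slack = 9, bound satisfied, not MDS.

Singleton bound: d ≤ n − k + 1.
Here n = 18, k = 6, so n − k + 1 = 13.
Given d = 4, check d ≤ 13: YES.
Slack = (n − k + 1) − d = 9.
The code is NOT MDS (slack = 9 > 0).
Description: the claimed parameters are [18, 6, 4]_7; such a code would be non-MDS.


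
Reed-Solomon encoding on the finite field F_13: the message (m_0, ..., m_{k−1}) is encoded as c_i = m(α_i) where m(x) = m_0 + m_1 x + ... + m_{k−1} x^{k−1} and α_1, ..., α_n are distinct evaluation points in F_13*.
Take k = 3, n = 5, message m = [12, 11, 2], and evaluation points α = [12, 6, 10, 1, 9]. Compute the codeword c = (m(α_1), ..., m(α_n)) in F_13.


c = [3, 7, 10, 12, 0]

Message polynomial: m(x) = 12 + 11·x + 2·x^2 (mod 13).
For each evaluation point α_i, compute m(α_i) mod 13:
  α_1 = 12: Horner steps 2 → 9 → 3, so m(12) = 3.
  α_2 = 6: Horner steps 2 → 10 → 7, so m(6) = 7.
  α_3 = 10: Horner steps 2 → 5 → 10, so m(10) = 10.
  α_4 = 1: Horner steps 2 → 0 → 12, so m(1) = 12.
  α_5 = 9: Horner steps 2 → 3 → 0, so m(9) = 0.
Codeword c = [3, 7, 10, 12, 0] ∈ F_13^5.


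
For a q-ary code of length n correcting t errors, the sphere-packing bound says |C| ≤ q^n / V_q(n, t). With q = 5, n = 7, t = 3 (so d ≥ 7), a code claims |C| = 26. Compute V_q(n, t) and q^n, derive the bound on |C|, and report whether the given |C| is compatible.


V_q(n, t) = 2605, q^n = 78125, Hamming bound = 29, |C| = 26 ≤ bound (satisfied).

Step 1: Compute V_q(n, t) = Σ_{j=0}^3 C(n, j) (q−1)^j.
  j = 0: C(7,0)·(4)^0 = 1·1 = 1.
  j = 1: C(7,1)·(4)^1 = 7·4 = 28.
  j = 2: C(7,2)·(4)^2 = 21·16 = 336.
  j = 3: C(7,3)·(4)^3 = 35·64 = 2240.
  V_q(n, t) = 1 + 28 + 336 + 2240 = 2605.
Step 2: q^n = 5^7 = 78125.
Step 3: Hamming bound ⌊q^n / V_q(n,t)⌋ = ⌊78125/2605⌋ = 29.
Step 4: Compare |C| = 26 to 29: satisfied.
The claimed |C| lies below the Hamming bound.


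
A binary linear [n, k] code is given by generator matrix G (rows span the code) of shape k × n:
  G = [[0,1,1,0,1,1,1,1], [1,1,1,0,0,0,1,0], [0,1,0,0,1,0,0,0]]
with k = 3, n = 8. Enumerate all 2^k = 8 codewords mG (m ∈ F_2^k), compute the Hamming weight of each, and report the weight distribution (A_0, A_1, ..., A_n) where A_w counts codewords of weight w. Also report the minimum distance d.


Weight distribution: A_0 = 1, A_2 = 1, A_4 = 5, A_6 = 1. Minimum distance d = 2.

Enumerate all 2^3 = 8 messages m ∈ F_2^3.
For each, compute codeword c = mG in F_2^8, then tally its weight.
  m = 000 → c = 00000000, weight = 0.
  m = 100 → c = 01101111, weight = 6.
  m = 010 → c = 11100010, weight = 4.
  m = 110 → c = 10001101, weight = 4.
  m = 001 → c = 01001000, weight = 2.
  m = 101 → c = 00100111, weight = 4.
  m = 011 → c = 10101010, weight = 4.
  m = 111 → c = 11000101, weight = 4.
Tally weights:
  weight 0: 1 codewords.
  weight 2: 1 codewords.
  weight 4: 5 codewords.
  weight 6: 1 codewords.
Minimum distance d = smallest w > 0 with A_w > 0 = 2.
Sanity: Σ A_w = 8 = 2^3 = 8 ✓.


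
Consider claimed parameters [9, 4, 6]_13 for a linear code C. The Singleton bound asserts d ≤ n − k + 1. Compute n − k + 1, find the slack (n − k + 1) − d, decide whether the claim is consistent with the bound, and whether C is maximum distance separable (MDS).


Singleton RHS = n − k + 1 = 6, slack = 0, bound satisfied, MDS.

Singleton bound: d ≤ n − k + 1.
Here n = 9, k = 4, so n − k + 1 = 6.
Given d = 6, check d ≤ 6: YES.
Slack = (n − k + 1) − d = 0.
The code is MDS (slack = 0).
Description: the claimed parameters are [9, 4, 6]_13; such a code would be MDS (meets Singleton bound).


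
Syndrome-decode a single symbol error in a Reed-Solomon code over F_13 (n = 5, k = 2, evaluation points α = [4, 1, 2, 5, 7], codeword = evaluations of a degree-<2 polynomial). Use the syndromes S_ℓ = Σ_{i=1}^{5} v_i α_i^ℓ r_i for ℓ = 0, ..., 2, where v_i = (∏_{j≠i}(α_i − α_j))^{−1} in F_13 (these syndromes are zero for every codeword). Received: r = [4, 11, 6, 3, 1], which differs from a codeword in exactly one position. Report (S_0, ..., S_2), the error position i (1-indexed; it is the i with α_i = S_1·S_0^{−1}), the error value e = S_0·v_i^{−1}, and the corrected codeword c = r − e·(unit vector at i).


S = (8, 8, 8), error at position 2, error magnitude e = 4, c = [4, 7, 6, 3, 1].

Step 1: column multipliers v_i = (∏_{j≠i}(α_i − α_j))^{−1} mod 13.
  i = 1 (α = 4): (4−1)(4−2)(4−5)(4−7) = 3·2·(−1)·(−3) = 18 ≡ 5, so v_1 = 5^{−1} = 8 (mod 13).
  i = 2 (α = 1): (1−4)(1−2)(1−5)(1−7) = (−3)·(−1)·(−4)·(−6) = 72 ≡ 7, so v_2 = 7^{−1} = 2 (mod 13).
  i = 3 (α = 2): (2−4)(2−1)(2−5)(2−7) = (−2)·1·(−3)·(−5) = −30 ≡ 9, so v_3 = 9^{−1} = 3 (mod 13).
  i = 4 (α = 5): (5−4)(5−1)(5−2)(5−7) = 1·4·3·(−2) = −24 ≡ 2, so v_4 = 2^{−1} = 7 (mod 13).
  i = 5 (α = 7): (7−4)(7−1)(7−2)(7−5) = 3·6·5·2 = 180 ≡ 11, so v_5 = 11^{−1} = 6 (mod 13).
  v = [8, 2, 3, 7, 6].
Step 2: syndromes of r = [4, 11, 6, 3, 1] (all sums mod 13).
  S_0 = Σ v_i r_i = 8·4 + 2·11 + 3·6 + 7·3 + 6·1 = 99 ≡ 8.
  S_1 = Σ v_i α_i r_i = 8·4·4 + 2·1·11 + 3·2·6 + 7·5·3 + 6·7·1 = 333 ≡ 8.
  α_i^2 mod 13 = [3, 1, 4, 12, 10].
  S_2 = Σ v_i α_i^2 r_i = 8·3·4 + 2·1·11 + 3·4·6 + 7·12·3 + 6·10·1 = 502 ≡ 8.
  S = (8, 8, 8) ≠ 0, so r is not a codeword (an error is present).
Step 3: locate the error. For a single error e at position i, S_ℓ = v_i·e·α_i^ℓ, so α_err = S_1/S_0.
  S_0^{−1} = 8^{−1} = 5 (mod 13), so α_err = 8·5 = 40 ≡ 1 = α_2. Error position i = 2.
  Consistency check: S_2/S_1 = 8·5 = 40 ≡ 1 = α_err ✓ (single-error assumption holds).
Step 4: error magnitude e = S_0/v_2 = S_0·∏_{j≠2}(α_2 − α_j) = 8·7 = 56 ≡ 4 (mod 13).
Step 5: correct position 2: c_2 = r_2 − e = 11 − 4 ≡ 7 (mod 13). Hence c = [4, 7, 6, 3, 1].
  Check: interpolating c through the α_i gives m(x) = 8 + 12·x (degree < 2) with m(α_i) = c_i for every i, so c is indeed a codeword.


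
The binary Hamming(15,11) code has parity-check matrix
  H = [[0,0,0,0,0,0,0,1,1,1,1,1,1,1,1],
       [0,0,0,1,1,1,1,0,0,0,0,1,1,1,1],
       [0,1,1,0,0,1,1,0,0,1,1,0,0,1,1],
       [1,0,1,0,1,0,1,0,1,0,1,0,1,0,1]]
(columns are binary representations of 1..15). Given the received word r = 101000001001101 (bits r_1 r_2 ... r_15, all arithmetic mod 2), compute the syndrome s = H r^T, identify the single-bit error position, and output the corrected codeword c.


s = (0, 1, 0, 1)^T, error position = 5, corrected codeword c = 101010001001101

Compute s = H r^T mod 2 one row at a time:
  s_1 = 0 + 1 + 0 + 0 + 1 + 1 + 0 + 1 = 4 ≡ 0 (mod 2).
  s_2 = 0 + 0 + 0 + 0 + 1 + 1 + 0 + 1 = 3 ≡ 1 (mod 2).
  s_3 = 0 + 1 + 0 + 0 + 0 + 0 + 0 + 1 = 2 ≡ 0 (mod 2).
  s_4 = 1 + 1 + 0 + 0 + 1 + 0 + 1 + 1 = 5 ≡ 1 (mod 2).
s = (0, 1, 0, 1)^T — this equals column 5 of H (binary 0101), so error is at position 5.
Correct: flip bit 5 of r = 101000001001101 to get c = 101010001001101.


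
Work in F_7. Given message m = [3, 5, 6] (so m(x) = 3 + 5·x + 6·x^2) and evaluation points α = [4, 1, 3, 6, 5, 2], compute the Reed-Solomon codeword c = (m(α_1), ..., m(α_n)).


c = [0, 0, 2, 4, 3, 2]

Message polynomial: m(x) = 3 + 5·x + 6·x^2 (mod 7).
For each evaluation point α_i, compute m(α_i) mod 7:
  α_1 = 4: Horner steps 6 → 1 → 0, so m(4) = 0.
  α_2 = 1: Horner steps 6 → 4 → 0, so m(1) = 0.
  α_3 = 3: Horner steps 6 → 2 → 2, so m(3) = 2.
  α_4 = 6: Horner steps 6 → 6 → 4, so m(6) = 4.
  α_5 = 5: Horner steps 6 → 0 → 3, so m(5) = 3.
  α_6 = 2: Horner steps 6 → 3 → 2, so m(2) = 2.
Codeword c = [0, 0, 2, 4, 3, 2] ∈ F_7^6.


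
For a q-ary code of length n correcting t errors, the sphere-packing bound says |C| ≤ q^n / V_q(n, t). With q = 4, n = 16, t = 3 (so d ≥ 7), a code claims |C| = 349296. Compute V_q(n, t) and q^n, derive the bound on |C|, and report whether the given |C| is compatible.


V_q(n, t) = 16249, q^n = 4294967296, Hamming bound = 264321, |C| = 349296 > bound (violated).

Step 1: Compute V_q(n, t) = Σ_{j=0}^3 C(n, j) (q−1)^j.
  j = 0: C(16,0)·(3)^0 = 1·1 = 1.
  j = 1: C(16,1)·(3)^1 = 16·3 = 48.
  j = 2: C(16,2)·(3)^2 = 120·9 = 1080.
  j = 3: C(16,3)·(3)^3 = 560·27 = 15120.
  V_q(n, t) = 1 + 48 + 1080 + 15120 = 16249.
Step 2: q^n = 4^16 = 4294967296.
Step 3: Hamming bound ⌊q^n / V_q(n,t)⌋ = ⌊4294967296/16249⌋ = 264321.
Step 4: Compare |C| = 349296 to 264321: violated.
The claimed |C| lies above the Hamming bound, so no 4-ary code of length 16 with d ≥ 7 can have 349296 codewords.


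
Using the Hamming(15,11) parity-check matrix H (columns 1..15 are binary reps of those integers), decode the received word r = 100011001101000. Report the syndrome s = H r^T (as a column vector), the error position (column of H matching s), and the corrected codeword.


s = (1, 1, 0, 1)^T, error position = 13, corrected codeword c = 100011001101100

Compute s = H r^T mod 2 one row at a time:
  s_1 = 0 + 1 + 1 + 0 + 1 + 0 + 0 + 0 = 3 ≡ 1 (mod 2).
  s_2 = 0 + 1 + 1 + 0 + 1 + 0 + 0 + 0 = 3 ≡ 1 (mod 2).
  s_3 = 0 + 0 + 1 + 0 + 1 + 0 + 0 + 0 = 2 ≡ 0 (mod 2).
  s_4 = 1 + 0 + 1 + 0 + 1 + 0 + 0 + 0 = 3 ≡ 1 (mod 2).
s = (1, 1, 0, 1)^T — this equals column 13 of H (binary 1101), so error is at position 13.
Correct: flip bit 13 of r = 100011001101000 to get c = 100011001101100.


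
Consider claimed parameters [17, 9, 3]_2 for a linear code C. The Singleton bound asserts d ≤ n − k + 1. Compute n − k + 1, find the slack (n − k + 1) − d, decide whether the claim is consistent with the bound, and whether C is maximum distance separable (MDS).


Singleton RHS = n − k + 1 = 9, slack = 6, bound satisfied, not MDS.

Singleton bound: d ≤ n − k + 1.
Here n = 17, k = 9, so n − k + 1 = 9.
Given d = 3, check d ≤ 9: YES.
Slack = (n − k + 1) − d = 6.
The code is NOT MDS (slack = 6 > 0).
Description: the claimed parameters are [17, 9, 3]_2; such a code would be non-MDS.


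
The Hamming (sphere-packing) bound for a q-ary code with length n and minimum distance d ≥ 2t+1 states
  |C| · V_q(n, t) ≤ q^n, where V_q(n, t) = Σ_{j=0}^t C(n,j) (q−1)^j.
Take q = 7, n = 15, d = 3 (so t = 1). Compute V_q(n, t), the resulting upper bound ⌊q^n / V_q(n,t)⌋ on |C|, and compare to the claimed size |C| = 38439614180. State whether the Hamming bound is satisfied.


V_q(n, t) = 91, q^n = 4747561509943, Hamming bound = 52171005603, |C| = 38439614180 ≤ bound (satisfied).

Step 1: Compute V_q(n, t) = Σ_{j=0}^1 C(n, j) (q−1)^j.
  j = 0: C(15,0)·(6)^0 = 1·1 = 1.
  j = 1: C(15,1)·(6)^1 = 15·6 = 90.
  V_q(n, t) = 1 + 90 = 91.
Step 2: q^n = 7^15 = 4747561509943.
Step 3: Hamming bound ⌊q^n / V_q(n,t)⌋ = ⌊4747561509943/91⌋ = 52171005603.
Step 4: Compare |C| = 38439614180 to 52171005603: satisfied.
The claimed |C| lies below the Hamming bound.


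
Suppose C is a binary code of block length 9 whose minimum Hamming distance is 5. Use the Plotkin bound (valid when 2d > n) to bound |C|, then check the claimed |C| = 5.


Plotkin bound M ≤ 10; given |C| = 5 ≤ bound (satisfied).

Check applicability: 2d = 10, n = 9.
2d − n = 1 > 0, so Plotkin applies.
Compute d/(2d−n) = 5/1 ≈ 5.0000.
⌊d/(2d−n)⌋ = 5.
Plotkin bound: M ≤ 2·5 = 10.
Given |C| = 5, check: satisfied.
This |C| is below the Plotkin bound.


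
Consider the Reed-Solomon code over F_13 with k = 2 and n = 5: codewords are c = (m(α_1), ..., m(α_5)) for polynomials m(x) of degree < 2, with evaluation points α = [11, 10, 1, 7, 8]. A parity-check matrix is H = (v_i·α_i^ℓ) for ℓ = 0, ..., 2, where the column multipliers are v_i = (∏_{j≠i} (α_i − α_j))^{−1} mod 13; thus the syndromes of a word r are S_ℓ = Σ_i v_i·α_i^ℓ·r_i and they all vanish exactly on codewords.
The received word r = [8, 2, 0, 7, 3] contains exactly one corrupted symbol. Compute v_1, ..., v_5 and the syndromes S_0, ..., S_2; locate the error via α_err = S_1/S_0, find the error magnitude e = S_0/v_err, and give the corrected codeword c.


S = (6, 3, 8), error at position 4, error magnitude e = 10, c = [8, 2, 0, 10, 3].

Step 1: column multipliers v_i = (∏_{j≠i}(α_i − α_j))^{−1} mod 13.
  i = 1 (α = 11): (11−10)(11−1)(11−7)(11−8) = 1·10·4·3 = 120 ≡ 3, so v_1 = 3^{−1} = 9 (mod 13).
  i = 2 (α = 10): (10−11)(10−1)(10−7)(10−8) = (−1)·9·3·2 = −54 ≡ 11, so v_2 = 11^{−1} = 6 (mod 13).
  i = 3 (α = 1): (1−11)(1−10)(1−7)(1−8) = (−10)·(−9)·(−6)·(−7) = 3780 ≡ 10, so v_3 = 10^{−1} = 4 (mod 13).
  i = 4 (α = 7): (7−11)(7−10)(7−1)(7−8) = (−4)·(−3)·6·(−1) = −72 ≡ 6, so v_4 = 6^{−1} = 11 (mod 13).
  i = 5 (α = 8): (8−11)(8−10)(8−1)(8−7) = (−3)·(−2)·7·1 = 42 ≡ 3, so v_5 = 3^{−1} = 9 (mod 13).
  v = [9, 6, 4, 11, 9].
Step 2: syndromes of r = [8, 2, 0, 7, 3] (all sums mod 13).
  S_0 = Σ v_i r_i = 9·8 + 6·2 + 4·0 + 11·7 + 9·3 = 188 ≡ 6.
  S_1 = Σ v_i α_i r_i = 9·11·8 + 6·10·2 + 4·1·0 + 11·7·7 + 9·8·3 = 1667 ≡ 3.
  α_i^2 mod 13 = [4, 9, 1, 10, 12].
  S_2 = Σ v_i α_i^2 r_i = 9·4·8 + 6·9·2 + 4·1·0 + 11·10·7 + 9·12·3 = 1490 ≡ 8.
  S = (6, 3, 8) ≠ 0, so r is not a codeword (an error is present).
Step 3: locate the error. For a single error e at position i, S_ℓ = v_i·e·α_i^ℓ, so α_err = S_1/S_0.
  S_0^{−1} = 6^{−1} = 11 (mod 13), so α_err = 3·11 = 33 ≡ 7 = α_4. Error position i = 4.
  Consistency check: S_2/S_1 = 8·9 = 72 ≡ 7 = α_err ✓ (single-error assumption holds).
Step 4: error magnitude e = S_0/v_4 = S_0·∏_{j≠4}(α_4 − α_j) = 6·6 = 36 ≡ 10 (mod 13).
Step 5: correct position 4: c_4 = r_4 − e = 7 − 10 ≡ 10 (mod 13). Hence c = [8, 2, 0, 10, 3].
  Check: interpolating c through the α_i gives m(x) = 7 + 6·x (degree < 2) with m(α_i) = c_i for every i, so c is indeed a codeword.


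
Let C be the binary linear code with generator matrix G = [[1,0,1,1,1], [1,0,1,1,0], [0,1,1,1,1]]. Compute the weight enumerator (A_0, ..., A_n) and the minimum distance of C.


Weight distribution: A_0 = 1, A_1 = 1, A_2 = 1, A_3 = 3, A_4 = 2. Minimum distance d = 1.

Enumerate all 2^3 = 8 messages m ∈ F_2^3.
For each, compute codeword c = mG in F_2^5, then tally its weight.
  m = 000 → c = 00000, weight = 0.
  m = 100 → c = 10111, weight = 4.
  m = 010 → c = 10110, weight = 3.
  m = 110 → c = 00001, weight = 1.
  m = 001 → c = 01111, weight = 4.
  m = 101 → c = 11000, weight = 2.
  m = 011 → c = 11001, weight = 3.
  m = 111 → c = 01110, weight = 3.
Tally weights:
  weight 0: 1 codewords.
  weight 1: 1 codewords.
  weight 2: 1 codewords.
  weight 3: 3 codewords.
  weight 4: 2 codewords.
Minimum distance d = smallest w > 0 with A_w > 0 = 1.
Sanity: Σ A_w = 8 = 2^3 = 8 ✓.


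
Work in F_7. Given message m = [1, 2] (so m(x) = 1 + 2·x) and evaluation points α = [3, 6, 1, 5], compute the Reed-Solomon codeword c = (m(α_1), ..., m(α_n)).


c = [0, 6, 3, 4]

Message polynomial: m(x) = 1 + 2·x (mod 7).
For each evaluation point α_i, compute m(α_i) mod 7:
  α_1 = 3: Horner steps 2 → 0, so m(3) = 0.
  α_2 = 6: Horner steps 2 → 6, so m(6) = 6.
  α_3 = 1: Horner steps 2 → 3, so m(1) = 3.
  α_4 = 5: Horner steps 2 → 4, so m(5) = 4.
Codeword c = [0, 6, 3, 4] ∈ F_7^4.


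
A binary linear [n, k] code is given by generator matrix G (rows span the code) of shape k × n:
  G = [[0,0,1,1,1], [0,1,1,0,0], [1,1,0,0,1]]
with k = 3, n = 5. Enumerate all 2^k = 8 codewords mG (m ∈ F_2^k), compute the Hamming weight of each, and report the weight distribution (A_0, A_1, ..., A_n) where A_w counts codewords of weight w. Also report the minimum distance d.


Weight distribution: A_0 = 1, A_2 = 2, A_3 = 4, A_4 = 1. Minimum distance d = 2.

Enumerate all 2^3 = 8 messages m ∈ F_2^3.
For each, compute codeword c = mG in F_2^5, then tally its weight.
  m = 000 → c = 00000, weight = 0.
  m = 100 → c = 00111, weight = 3.
  m = 010 → c = 01100, weight = 2.
  m = 110 → c = 01011, weight = 3.
  m = 001 → c = 11001, weight = 3.
  m = 101 → c = 11110, weight = 4.
  m = 011 → c = 10101, weight = 3.
  m = 111 → c = 10010, weight = 2.
Tally weights:
  weight 0: 1 codewords.
  weight 2: 2 codewords.
  weight 3: 4 codewords.
  weight 4: 1 codewords.
Minimum distance d = smallest w > 0 with A_w > 0 = 2.
Sanity: Σ A_w = 8 = 2^3 = 8 ✓.


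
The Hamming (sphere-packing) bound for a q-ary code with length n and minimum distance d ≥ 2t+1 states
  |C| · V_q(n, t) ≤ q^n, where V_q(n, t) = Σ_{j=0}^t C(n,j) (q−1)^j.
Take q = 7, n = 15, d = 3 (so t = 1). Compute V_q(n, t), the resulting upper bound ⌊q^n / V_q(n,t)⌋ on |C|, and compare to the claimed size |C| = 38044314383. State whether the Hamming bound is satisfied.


V_q(n, t) = 91, q^n = 4747561509943, Hamming bound = 52171005603, |C| = 38044314383 ≤ bound (satisfied).

Step 1: Compute V_q(n, t) = Σ_{j=0}^1 C(n, j) (q−1)^j.
  j = 0: C(15,0)·(6)^0 = 1·1 = 1.
  j = 1: C(15,1)·(6)^1 = 15·6 = 90.
  V_q(n, t) = 1 + 90 = 91.
Step 2: q^n = 7^15 = 4747561509943.
Step 3: Hamming bound ⌊q^n / V_q(n,t)⌋ = ⌊4747561509943/91⌋ = 52171005603.
Step 4: Compare |C| = 38044314383 to 52171005603: satisfied.
The claimed |C| lies below the Hamming bound.


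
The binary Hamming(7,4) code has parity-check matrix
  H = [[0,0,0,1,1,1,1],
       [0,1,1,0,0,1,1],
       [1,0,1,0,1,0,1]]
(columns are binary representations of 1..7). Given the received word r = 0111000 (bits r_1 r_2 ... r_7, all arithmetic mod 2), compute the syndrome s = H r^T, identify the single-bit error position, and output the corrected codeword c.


s = (1, 0, 1)^T, error position = 5, corrected codeword c = 0111100

Compute s = H r^T mod 2 one row at a time:
  s_1 = 1 + 0 + 0 + 0 = 1 ≡ 1 (mod 2).
  s_2 = 1 + 1 + 0 + 0 = 2 ≡ 0 (mod 2).
  s_3 = 0 + 1 + 0 + 0 = 1 ≡ 1 (mod 2).
s = (1, 0, 1)^T — this equals column 5 of H (binary 101), so error is at position 5.
Correct: flip bit 5 of r = 0111000 to get c = 0111100.


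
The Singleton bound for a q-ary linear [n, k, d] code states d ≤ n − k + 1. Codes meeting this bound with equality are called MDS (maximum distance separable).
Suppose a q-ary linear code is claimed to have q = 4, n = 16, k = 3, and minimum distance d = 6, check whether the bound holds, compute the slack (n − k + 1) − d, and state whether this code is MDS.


Singleton RHS = n − k + 1 = 14, slack = 8, bound satisfied, not MDS.

Singleton bound: d ≤ n − k + 1.
Here n = 16, k = 3, so n − k + 1 = 14.
Given d = 6, check d ≤ 14: YES.
Slack = (n − k + 1) − d = 8.
The code is NOT MDS (slack = 8 > 0).
Description: the claimed parameters are [16, 3, 6]_4; such a code would be non-MDS.


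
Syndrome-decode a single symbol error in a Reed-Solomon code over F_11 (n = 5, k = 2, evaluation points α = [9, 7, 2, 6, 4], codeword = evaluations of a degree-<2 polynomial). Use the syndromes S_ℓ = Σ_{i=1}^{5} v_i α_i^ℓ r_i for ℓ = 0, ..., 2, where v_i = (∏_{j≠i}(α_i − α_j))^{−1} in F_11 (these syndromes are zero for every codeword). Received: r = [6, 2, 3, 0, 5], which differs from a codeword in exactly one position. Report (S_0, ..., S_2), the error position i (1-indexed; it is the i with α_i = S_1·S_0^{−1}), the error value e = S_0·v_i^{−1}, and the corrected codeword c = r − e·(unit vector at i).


S = (7, 6, 2), error at position 5, error magnitude e = 9, c = [6, 2, 3, 0, 7].

Step 1: column multipliers v_i = (∏_{j≠i}(α_i − α_j))^{−1} mod 11.
  i = 1 (α = 9): (9−7)(9−2)(9−6)(9−4) = 2·7·3·5 = 210 ≡ 1, so v_1 = 1^{−1} = 1 (mod 11).
  i = 2 (α = 7): (7−9)(7−2)(7−6)(7−4) = (−2)·5·1·3 = −30 ≡ 3, so v_2 = 3^{−1} = 4 (mod 11).
  i = 3 (α = 2): (2−9)(2−7)(2−6)(2−4) = (−7)·(−5)·(−4)·(−2) = 280 ≡ 5, so v_3 = 5^{−1} = 9 (mod 11).
  i = 4 (α = 6): (6−9)(6−7)(6−2)(6−4) = (−3)·(−1)·4·2 = 24 ≡ 2, so v_4 = 2^{−1} = 6 (mod 11).
  i = 5 (α = 4): (4−9)(4−7)(4−2)(4−6) = (−5)·(−3)·2·(−2) = −60 ≡ 6, so v_5 = 6^{−1} = 2 (mod 11).
  v = [1, 4, 9, 6, 2].
Step 2: syndromes of r = [6, 2, 3, 0, 5] (all sums mod 11).
  S_0 = Σ v_i r_i = 1·6 + 4·2 + 9·3 + 6·0 + 2·5 = 51 ≡ 7.
  S_1 = Σ v_i α_i r_i = 1·9·6 + 4·7·2 + 9·2·3 + 6·6·0 + 2·4·5 = 204 ≡ 6.
  α_i^2 mod 11 = [4, 5, 4, 3, 5].
  S_2 = Σ v_i α_i^2 r_i = 1·4·6 + 4·5·2 + 9·4·3 + 6·3·0 + 2·5·5 = 222 ≡ 2.
  S = (7, 6, 2) ≠ 0, so r is not a codeword (an error is present).
Step 3: locate the error. For a single error e at position i, S_ℓ = v_i·e·α_i^ℓ, so α_err = S_1/S_0.
  S_0^{−1} = 7^{−1} = 8 (mod 11), so α_err = 6·8 = 48 ≡ 4 = α_5. Error position i = 5.
  Consistency check: S_2/S_1 = 2·2 = 4 ≡ 4 = α_err ✓ (single-error assumption holds).
Step 4: error magnitude e = S_0/v_5 = S_0·∏_{j≠5}(α_5 − α_j) = 7·6 = 42 ≡ 9 (mod 11).
Step 5: correct position 5: c_5 = r_5 − e = 5 − 9 ≡ 7 (mod 11). Hence c = [6, 2, 3, 0, 7].
  Check: interpolating c through the α_i gives m(x) = 10 + 2·x (degree < 2) with m(α_i) = c_i for every i, so c is indeed a codeword.


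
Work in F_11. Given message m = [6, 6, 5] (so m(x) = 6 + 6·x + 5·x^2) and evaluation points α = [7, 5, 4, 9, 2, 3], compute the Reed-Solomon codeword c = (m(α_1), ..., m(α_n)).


c = [7, 7, 0, 3, 5, 3]

Message polynomial: m(x) = 6 + 6·x + 5·x^2 (mod 11).
For each evaluation point α_i, compute m(α_i) mod 11:
  α_1 = 7: Horner steps 5 → 8 → 7, so m(7) = 7.
  α_2 = 5: Horner steps 5 → 9 → 7, so m(5) = 7.
  α_3 = 4: Horner steps 5 → 4 → 0, so m(4) = 0.
  α_4 = 9: Horner steps 5 → 7 → 3, so m(9) = 3.
  α_5 = 2: Horner steps 5 → 5 → 5, so m(2) = 5.
  α_6 = 3: Horner steps 5 → 10 → 3, so m(3) = 3.
Codeword c = [7, 7, 0, 3, 5, 3] ∈ F_11^6.


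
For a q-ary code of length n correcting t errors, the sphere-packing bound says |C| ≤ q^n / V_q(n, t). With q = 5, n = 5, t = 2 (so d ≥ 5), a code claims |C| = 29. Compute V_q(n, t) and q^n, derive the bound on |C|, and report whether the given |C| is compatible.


V_q(n, t) = 181, q^n = 3125, Hamming bound = 17, |C| = 29 > bound (violated).

Step 1: Compute V_q(n, t) = Σ_{j=0}^2 C(n, j) (q−1)^j.
  j = 0: C(5,0)·(4)^0 = 1·1 = 1.
  j = 1: C(5,1)·(4)^1 = 5·4 = 20.
  j = 2: C(5,2)·(4)^2 = 10·16 = 160.
  V_q(n, t) = 1 + 20 + 160 = 181.
Step 2: q^n = 5^5 = 3125.
Step 3: Hamming bound ⌊q^n / V_q(n,t)⌋ = ⌊3125/181⌋ = 17.
Step 4: Compare |C| = 29 to 17: violated.
The claimed |C| lies above the Hamming bound, so no 5-ary code of length 5 with d ≥ 5 can have 29 codewords.


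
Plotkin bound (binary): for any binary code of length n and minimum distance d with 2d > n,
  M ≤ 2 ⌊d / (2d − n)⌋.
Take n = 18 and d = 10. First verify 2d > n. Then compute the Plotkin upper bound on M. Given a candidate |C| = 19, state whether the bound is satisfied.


Plotkin bound M ≤ 10; given |C| = 19 > bound (violated).

Check applicability: 2d = 20, n = 18.
2d − n = 2 > 0, so Plotkin applies.
Compute d/(2d−n) = 10/2 ≈ 5.0000.
⌊d/(2d−n)⌋ = 5.
Plotkin bound: M ≤ 2·5 = 10.
Given |C| = 19, check: VIOLATED.
This |C| is above the Plotkin bound, so no binary code with n = 18, d = 10 and 19 codewords exists.


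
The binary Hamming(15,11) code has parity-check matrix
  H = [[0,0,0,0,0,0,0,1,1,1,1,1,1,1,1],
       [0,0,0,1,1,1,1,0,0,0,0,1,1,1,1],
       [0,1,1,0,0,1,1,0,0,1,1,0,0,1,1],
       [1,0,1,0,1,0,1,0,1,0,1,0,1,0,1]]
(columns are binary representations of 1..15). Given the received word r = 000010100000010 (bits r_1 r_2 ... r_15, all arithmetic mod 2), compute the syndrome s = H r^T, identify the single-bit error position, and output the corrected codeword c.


s = (1, 1, 0, 0)^T, error position = 12, corrected codeword c = 000010100001010

Compute s = H r^T mod 2 one row at a time:
  s_1 = 0 + 0 + 0 + 0 + 0 + 0 + 1 + 0 = 1 ≡ 1 (mod 2).
  s_2 = 0 + 1 + 0 + 1 + 0 + 0 + 1 + 0 = 3 ≡ 1 (mod 2).
  s_3 = 0 + 0 + 0 + 1 + 0 + 0 + 1 + 0 = 2 ≡ 0 (mod 2).
  s_4 = 0 + 0 + 1 + 1 + 0 + 0 + 0 + 0 = 2 ≡ 0 (mod 2).
s = (1, 1, 0, 0)^T — this equals column 12 of H (binary 1100), so error is at position 12.
Correct: flip bit 12 of r = 000010100000010 to get c = 000010100001010.


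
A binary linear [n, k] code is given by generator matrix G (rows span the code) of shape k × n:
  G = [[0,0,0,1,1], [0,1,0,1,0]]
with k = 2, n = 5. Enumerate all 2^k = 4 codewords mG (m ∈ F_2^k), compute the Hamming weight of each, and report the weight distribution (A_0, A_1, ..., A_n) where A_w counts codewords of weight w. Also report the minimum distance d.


Weight distribution: A_0 = 1, A_2 = 3. Minimum distance d = 2.

Enumerate all 2^2 = 4 messages m ∈ F_2^2.
For each, compute codeword c = mG in F_2^5, then tally its weight.
  m = 00 → c = 00000, weight = 0.
  m = 10 → c = 00011, weight = 2.
  m = 01 → c = 01010, weight = 2.
  m = 11 → c = 01001, weight = 2.
Tally weights:
  weight 0: 1 codewords.
  weight 2: 3 codewords.
Minimum distance d = smallest w > 0 with A_w > 0 = 2.
Sanity: Σ A_w = 4 = 2^2 = 4 ✓.


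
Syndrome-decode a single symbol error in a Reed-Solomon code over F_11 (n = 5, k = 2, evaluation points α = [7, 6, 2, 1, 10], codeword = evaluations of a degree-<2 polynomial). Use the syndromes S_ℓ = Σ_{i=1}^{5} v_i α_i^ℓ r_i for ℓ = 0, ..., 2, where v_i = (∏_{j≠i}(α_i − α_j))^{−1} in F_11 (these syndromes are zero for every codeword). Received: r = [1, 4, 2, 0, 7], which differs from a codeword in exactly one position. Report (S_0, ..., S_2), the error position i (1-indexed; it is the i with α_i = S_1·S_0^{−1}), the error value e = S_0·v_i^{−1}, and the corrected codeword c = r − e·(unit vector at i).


S = (9, 10, 5), error at position 2, error magnitude e = 5, c = [1, 10, 2, 0, 7].

Step 1: column multipliers v_i = (∏_{j≠i}(α_i − α_j))^{−1} mod 11.
  i = 1 (α = 7): (7−6)(7−2)(7−1)(7−10) = 1·5·6·(−3) = −90 ≡ 9, so v_1 = 9^{−1} = 5 (mod 11).
  i = 2 (α = 6): (6−7)(6−2)(6−1)(6−10) = (−1)·4·5·(−4) = 80 ≡ 3, so v_2 = 3^{−1} = 4 (mod 11).
  i = 3 (α = 2): (2−7)(2−6)(2−1)(2−10) = (−5)·(−4)·1·(−8) = −160 ≡ 5, so v_3 = 5^{−1} = 9 (mod 11).
  i = 4 (α = 1): (1−7)(1−6)(1−2)(1−10) = (−6)·(−5)·(−1)·(−9) = 270 ≡ 6, so v_4 = 6^{−1} = 2 (mod 11).
  i = 5 (α = 10): (10−7)(10−6)(10−2)(10−1) = 3·4·8·9 = 864 ≡ 6, so v_5 = 6^{−1} = 2 (mod 11).
  v = [5, 4, 9, 2, 2].
Step 2: syndromes of r = [1, 4, 2, 0, 7] (all sums mod 11).
  S_0 = Σ v_i r_i = 5·1 + 4·4 + 9·2 + 2·0 + 2·7 = 53 ≡ 9.
  S_1 = Σ v_i α_i r_i = 5·7·1 + 4·6·4 + 9·2·2 + 2·1·0 + 2·10·7 = 307 ≡ 10.
  α_i^2 mod 11 = [5, 3, 4, 1, 1].
  S_2 = Σ v_i α_i^2 r_i = 5·5·1 + 4·3·4 + 9·4·2 + 2·1·0 + 2·1·7 = 159 ≡ 5.
  S = (9, 10, 5) ≠ 0, so r is not a codeword (an error is present).
Step 3: locate the error. For a single error e at position i, S_ℓ = v_i·e·α_i^ℓ, so α_err = S_1/S_0.
  S_0^{−1} = 9^{−1} = 5 (mod 11), so α_err = 10·5 = 50 ≡ 6 = α_2. Error position i = 2.
  Consistency check: S_2/S_1 = 5·10 = 50 ≡ 6 = α_err ✓ (single-error assumption holds).
Step 4: error magnitude e = S_0/v_2 = S_0·∏_{j≠2}(α_2 − α_j) = 9·3 = 27 ≡ 5 (mod 11).
Step 5: correct position 2: c_2 = r_2 − e = 4 − 5 ≡ 10 (mod 11). Hence c = [1, 10, 2, 0, 7].
  Check: interpolating c through the α_i gives m(x) = 9 + 2·x (degree < 2) with m(α_i) = c_i for every i, so c is indeed a codeword.


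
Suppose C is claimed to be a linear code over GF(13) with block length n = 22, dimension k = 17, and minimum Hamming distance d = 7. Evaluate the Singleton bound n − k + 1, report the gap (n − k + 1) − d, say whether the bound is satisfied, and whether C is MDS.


Singleton RHS = n − k + 1 = 6, slack = -1, bound violated (no such code; not MDS).

Singleton bound: d ≤ n − k + 1.
Here n = 22, k = 17, so n − k + 1 = 6.
Given d = 7, check d ≤ 6: NO.
Slack = (n − k + 1) − d = -1.
The slack is negative: d = 7 exceeds n − k + 1 = 6 by 1, so the Singleton bound is violated and no linear [22, 17, 7]_13 code can exist. In particular it is not MDS (MDS requires d = n − k + 1 exactly).
Description: the claimed parameters are [22, 17, 7]_13; such a code would be impossible (violates the Singleton bound).


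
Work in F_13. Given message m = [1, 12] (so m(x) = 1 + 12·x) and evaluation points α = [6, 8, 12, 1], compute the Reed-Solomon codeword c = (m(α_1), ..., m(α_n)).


c = [8, 6, 2, 0]

Message polynomial: m(x) = 1 + 12·x (mod 13).
For each evaluation point α_i, compute m(α_i) mod 13:
  α_1 = 6: Horner steps 12 → 8, so m(6) = 8.
  α_2 = 8: Horner steps 12 → 6, so m(8) = 6.
  α_3 = 12: Horner steps 12 → 2, so m(12) = 2.
  α_4 = 1: Horner steps 12 → 0, so m(1) = 0.
Codeword c = [8, 6, 2, 0] ∈ F_13^4.


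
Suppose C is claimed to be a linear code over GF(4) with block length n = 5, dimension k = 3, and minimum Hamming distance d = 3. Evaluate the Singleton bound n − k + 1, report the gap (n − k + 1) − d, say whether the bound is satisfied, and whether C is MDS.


Singleton RHS = n − k + 1 = 3, slack = 0, bound satisfied, MDS.

Singleton bound: d ≤ n − k + 1.
Here n = 5, k = 3, so n − k + 1 = 3.
Given d = 3, check d ≤ 3: YES.
Slack = (n − k + 1) − d = 0.
The code is MDS (slack = 0).
Description: the claimed parameters are [5, 3, 3]_4; such a code would be MDS (meets Singleton bound).


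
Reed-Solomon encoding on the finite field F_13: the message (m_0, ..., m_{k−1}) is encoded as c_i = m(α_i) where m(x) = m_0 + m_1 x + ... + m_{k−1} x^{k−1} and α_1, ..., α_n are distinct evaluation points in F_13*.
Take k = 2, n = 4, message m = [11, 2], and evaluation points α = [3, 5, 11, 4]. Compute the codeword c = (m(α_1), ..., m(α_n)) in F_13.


c = [4, 8, 7, 6]

Message polynomial: m(x) = 11 + 2·x (mod 13).
For each evaluation point α_i, compute m(α_i) mod 13:
  α_1 = 3: Horner steps 2 → 4, so m(3) = 4.
  α_2 = 5: Horner steps 2 → 8, so m(5) = 8.
  α_3 = 11: Horner steps 2 → 7, so m(11) = 7.
  α_4 = 4: Horner steps 2 → 6, so m(4) = 6.
Codeword c = [4, 8, 7, 6] ∈ F_13^4.


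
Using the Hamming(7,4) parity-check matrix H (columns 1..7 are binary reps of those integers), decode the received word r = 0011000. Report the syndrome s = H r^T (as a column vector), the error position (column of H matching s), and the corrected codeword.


s = (1, 1, 1)^T, error position = 7, corrected codeword c = 0011001

Compute s = H r^T mod 2 one row at a time:
  s_1 = 1 + 0 + 0 + 0 = 1 ≡ 1 (mod 2).
  s_2 = 0 + 1 + 0 + 0 = 1 ≡ 1 (mod 2).
  s_3 = 0 + 1 + 0 + 0 = 1 ≡ 1 (mod 2).
s = (1, 1, 1)^T — this equals column 7 of H (binary 111), so error is at position 7.
Correct: flip bit 7 of r = 0011000 to get c = 0011001.


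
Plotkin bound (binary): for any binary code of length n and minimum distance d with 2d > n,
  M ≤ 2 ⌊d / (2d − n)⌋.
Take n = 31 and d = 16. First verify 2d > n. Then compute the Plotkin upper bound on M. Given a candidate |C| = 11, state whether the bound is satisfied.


Plotkin bound M ≤ 32; given |C| = 11 ≤ bound (satisfied).

Check applicability: 2d = 32, n = 31.
2d − n = 1 > 0, so Plotkin applies.
Compute d/(2d−n) = 16/1 ≈ 16.0000.
⌊d/(2d−n)⌋ = 16.
Plotkin bound: M ≤ 2·16 = 32.
Given |C| = 11, check: satisfied.
This |C| is below the Plotkin bound.


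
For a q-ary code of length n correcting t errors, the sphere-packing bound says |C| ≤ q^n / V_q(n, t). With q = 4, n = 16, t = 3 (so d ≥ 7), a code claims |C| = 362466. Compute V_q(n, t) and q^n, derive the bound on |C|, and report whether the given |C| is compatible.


V_q(n, t) = 16249, q^n = 4294967296, Hamming bound = 264321, |C| = 362466 > bound (violated).

Step 1: Compute V_q(n, t) = Σ_{j=0}^3 C(n, j) (q−1)^j.
  j = 0: C(16,0)·(3)^0 = 1·1 = 1.
  j = 1: C(16,1)·(3)^1 = 16·3 = 48.
  j = 2: C(16,2)·(3)^2 = 120·9 = 1080.
  j = 3: C(16,3)·(3)^3 = 560·27 = 15120.
  V_q(n, t) = 1 + 48 + 1080 + 15120 = 16249.
Step 2: q^n = 4^16 = 4294967296.
Step 3: Hamming bound ⌊q^n / V_q(n,t)⌋ = ⌊4294967296/16249⌋ = 264321.
Step 4: Compare |C| = 362466 to 264321: violated.
The claimed |C| lies above the Hamming bound, so no 4-ary code of length 16 with d ≥ 7 can have 362466 codewords.
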